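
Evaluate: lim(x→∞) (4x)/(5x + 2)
This is an ∞/∞ indeterminate form.

Apply L'Hôpital's rule: differentiate numerator and denominator separately.
  f(x) = 4·x   ⇒   f'(x) = 4
  g(x) = 5·x + 2   ⇒   g'(x) = 5
  lim(x→∞) f'(x)/g'(x) = lim(x→∞) (4)/(5)
  = 4/5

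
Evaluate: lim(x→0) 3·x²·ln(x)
This is a 0·∞ indeterminate form.

Rewrite 0·∞ as a quotient (0/0 or ∞/∞ form), then apply L'Hôpital's rule:
  lim(x→0) 3·x²·ln(x) = 0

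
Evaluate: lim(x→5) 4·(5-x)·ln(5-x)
This is a 0·∞ indeterminate form.

Rewrite 0·∞ as a quotient (0/0 or ∞/∞ form), then apply L'Hôpital's rule:
  lim(x→5) 4·(5-x)·ln(5-x) = 0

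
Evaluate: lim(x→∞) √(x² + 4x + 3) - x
This is an ∞-∞ indeterminate form.

Combine fractions or rationalize to convert ∞-∞ to 0/0 form:
  lim(x→∞) √(x² + 4x + 3) - x = 2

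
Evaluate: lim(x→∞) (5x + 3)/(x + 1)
This is an ∞/∞ indeterminate form.

Apply L'Hôpital's rule: differentiate numerator and denominator separately.
  f(x) = 5·x + 3   ⇒   f'(x) = 5
  g(x) = x + 1   ⇒   g'(x) = 1
  lim(x→∞) f'(x)/g'(x) = lim(x→∞) (5)/(1)
  = 5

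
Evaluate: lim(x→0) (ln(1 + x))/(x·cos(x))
This is a 0/0 indeterminate form.

Apply L'Hôpital's rule: differentiate numerator and denominator separately.
  f(x) = ln(x + 1)   ⇒   f'(x) = 1/(x + 1)
  g(x) = x·cos(x)   ⇒   g'(x) = -x·sin(x) + cos(x)
  lim(x→0) f'(x)/g'(x) = lim(x→0) (1/(x + 1))/(-x·sin(x) + cos(x))
  = 1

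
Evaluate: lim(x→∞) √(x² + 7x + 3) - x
This is an ∞-∞ indeterminate form.

Combine fractions or rationalize to convert ∞-∞ to 0/0 form:
  lim(x→∞) √(x² + 7x + 3) - x = 7/2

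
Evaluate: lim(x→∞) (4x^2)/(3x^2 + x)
This is an ∞/∞ indeterminate form.

Apply L'Hôpital's rule: differentiate numerator and denominator separately.
  f(x) = 4·x^2   ⇒   f'(x) = 8·x
  g(x) = 3·x^2 + x   ⇒   g'(x) = 6·x + 1
  lim(x→∞) f'(x)/g'(x) = lim(x→∞) (8·x)/(6·x + 1)
  = 4/3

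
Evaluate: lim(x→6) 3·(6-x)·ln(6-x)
This is a 0·∞ indeterminate form.

Rewrite 0·∞ as a quotient (0/0 or ∞/∞ form), then apply L'Hôpital's rule:
  lim(x→6) 3·(6-x)·ln(6-x) = 0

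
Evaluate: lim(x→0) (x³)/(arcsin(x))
This is a 0/0 indeterminate form.

Apply L'Hôpital's rule: differentiate numerator and denominator separately.
  f(x) = x^3   ⇒   f'(x) = 3·x^2
  g(x) = asin(x)   ⇒   g'(x) = 1/sqrt(1 - x^2)
  lim(x→0) f'(x)/g'(x) = lim(x→0) (3·x^2)/(1/sqrt(1 - x^2))
  = 0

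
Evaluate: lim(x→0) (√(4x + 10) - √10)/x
This is a standard limit.

Factor or rationalize the expression:
  lim(x→0) (√(4x + 10) - √10)/x = sqrt(10)/5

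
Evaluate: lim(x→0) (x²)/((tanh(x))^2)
This is a 0/0 indeterminate form.

Apply L'Hôpital's rule: differentiate numerator and denominator separately.
  f(x) = x^2   ⇒   f'(x) = 2·x
  g(x) = tanh(x)^2   ⇒   g'(x) = (2 - 2·tanh(x)^2)·tanh(x)
  lim(x→0) f'(x)/g'(x) = lim(x→0) (2·x)/((2 - 2·tanh(x)^2)·tanh(x))
  = 1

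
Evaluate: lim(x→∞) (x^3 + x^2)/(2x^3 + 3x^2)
This is an ∞/∞ indeterminate form.

Apply L'Hôpital's rule: differentiate numerator and denominator separately.
  f(x) = x^3 + x^2   ⇒   f'(x) = 3·x^2 + 2·x
  g(x) = 2·x^3 + 3·x^2   ⇒   g'(x) = 6·x^2 + 6·x
  lim(x→∞) f'(x)/g'(x) = lim(x→∞) (3·x^2 + 2·x)/(6·x^2 + 6·x)
  = 1/2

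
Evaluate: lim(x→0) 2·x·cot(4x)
This is a 0·∞ indeterminate form.

Rewrite 0·∞ as a quotient (0/0 or ∞/∞ form), then apply L'Hôpital's rule:
  lim(x→0) 2·x·cot(4x) = 1/2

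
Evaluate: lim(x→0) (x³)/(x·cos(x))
This is a 0/0 indeterminate form.

Apply L'Hôpital's rule: differentiate numerator and denominator separately.
  f(x) = x^3   ⇒   f'(x) = 3·x^2
  g(x) = x·cos(x)   ⇒   g'(x) = -x·sin(x) + cos(x)
  lim(x→0) f'(x)/g'(x) = lim(x→0) (3·x^2)/(-x·sin(x) + cos(x))
  = 0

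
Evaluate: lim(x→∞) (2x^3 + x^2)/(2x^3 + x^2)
This is an ∞/∞ indeterminate form.

Apply L'Hôpital's rule: differentiate numerator and denominator separately.
  f(x) = 2·x^3 + x^2   ⇒   f'(x) = 6·x^2 + 2·x
  g(x) = 2·x^3 + x^2   ⇒   g'(x) = 6·x^2 + 2·x
  lim(x→∞) f'(x)/g'(x) = lim(x→∞) (6·x^2 + 2·x)/(6·x^2 + 2·x)
  = 1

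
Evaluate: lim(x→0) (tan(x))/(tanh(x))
This is a 0/0 indeterminate form.

Apply L'Hôpital's rule: differentiate numerator and denominator separately.
  f(x) = tan(x)   ⇒   f'(x) = tan(x)^2 + 1
  g(x) = tanh(x)   ⇒   g'(x) = 1 - tanh(x)^2
  lim(x→0) f'(x)/g'(x) = lim(x→0) (tan(x)^2 + 1)/(1 - tanh(x)^2)
  = 1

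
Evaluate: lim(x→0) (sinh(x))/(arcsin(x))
This is a 0/0 indeterminate form.

Apply L'Hôpital's rule: differentiate numerator and denominator separately.
  f(x) = sinh(x)   ⇒   f'(x) = cosh(x)
  g(x) = asin(x)   ⇒   g'(x) = 1/sqrt(1 - x^2)
  lim(x→0) f'(x)/g'(x) = lim(x→0) (cosh(x))/(1/sqrt(1 - x^2))
  = 1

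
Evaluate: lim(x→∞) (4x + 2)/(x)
This is an ∞/∞ indeterminate form.

Apply L'Hôpital's rule: differentiate numerator and denominator separately.
  f(x) = 4·x + 2   ⇒   f'(x) = 4
  g(x) = x   ⇒   g'(x) = 1
  lim(x→∞) f'(x)/g'(x) = lim(x→∞) (4)/(1)
  = 4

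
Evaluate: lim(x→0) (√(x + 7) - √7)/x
This is a standard limit.

Factor or rationalize the expression:
  lim(x→0) (√(x + 7) - √7)/x = sqrt(7)/14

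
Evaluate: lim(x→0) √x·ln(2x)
This is a 0·∞ indeterminate form.

Rewrite 0·∞ as a quotient (0/0 or ∞/∞ form), then apply L'Hôpital's rule:
  lim(x→0) √x·ln(2x) = 0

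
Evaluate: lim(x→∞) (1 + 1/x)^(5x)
This is an exponential indeterminate form.

For exponential indeterminate forms, take the natural log:
  Let L = lim(x→∞) (1 + 1/x)^(5x)
  Then ln(L) = lim(x→∞) [exponent × ln(base)]
  Evaluate using L'Hôpital or standard limits, then exponentiate.
  L = e^(5)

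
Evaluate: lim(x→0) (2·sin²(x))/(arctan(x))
This is a 0/0 indeterminate form.

Apply L'Hôpital's rule: differentiate numerator and denominator separately.
  f(x) = 2·sin(x)^2   ⇒   f'(x) = 4·sin(x)·cos(x)
  g(x) = atan(x)   ⇒   g'(x) = 1/(x^2 + 1)
  lim(x→0) f'(x)/g'(x) = lim(x→0) (4·sin(x)·cos(x))/(1/(x^2 + 1))
  = 0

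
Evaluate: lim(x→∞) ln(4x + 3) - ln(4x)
This is an ∞-∞ indeterminate form.

Combine fractions or rationalize to convert ∞-∞ to 0/0 form:
  lim(x→∞) ln(4x + 3) - ln(4x) = 0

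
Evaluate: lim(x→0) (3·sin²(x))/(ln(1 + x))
This is a 0/0 indeterminate form.

Apply L'Hôpital's rule: differentiate numerator and denominator separately.
  f(x) = 3·sin(x)^2   ⇒   f'(x) = 6·sin(x)·cos(x)
  g(x) = ln(x + 1)   ⇒   g'(x) = 1/(x + 1)
  lim(x→0) f'(x)/g'(x) = lim(x→0) (6·sin(x)·cos(x))/(1/(x + 1))
  = 0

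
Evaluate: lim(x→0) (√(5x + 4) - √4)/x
This is a standard limit.

Factor or rationalize the expression:
  lim(x→0) (√(5x + 4) - √4)/x = 5/4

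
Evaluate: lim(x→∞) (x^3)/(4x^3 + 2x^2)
This is an ∞/∞ indeterminate form.

Apply L'Hôpital's rule: differentiate numerator and denominator separately.
  f(x) = x^3   ⇒   f'(x) = 3·x^2
  g(x) = 4·x^3 + 2·x^2   ⇒   g'(x) = 12·x^2 + 4·x
  lim(x→∞) f'(x)/g'(x) = lim(x→∞) (3·x^2)/(12·x^2 + 4·x)
  = 1/4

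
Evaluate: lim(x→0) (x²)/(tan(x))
This is a 0/0 indeterminate form.

Apply L'Hôpital's rule: differentiate numerator and denominator separately.
  f(x) = x^2   ⇒   f'(x) = 2·x
  g(x) = tan(x)   ⇒   g'(x) = tan(x)^2 + 1
  lim(x→0) f'(x)/g'(x) = lim(x→0) (2·x)/(tan(x)^2 + 1)
  = 0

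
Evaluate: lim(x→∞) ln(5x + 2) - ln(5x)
This is an ∞-∞ indeterminate form.

Combine fractions or rationalize to convert ∞-∞ to 0/0 form:
  lim(x→∞) ln(5x + 2) - ln(5x) = 0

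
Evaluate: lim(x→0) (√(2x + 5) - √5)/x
This is a standard limit.

Factor or rationalize the expression:
  lim(x→0) (√(2x + 5) - √5)/x = sqrt(5)/5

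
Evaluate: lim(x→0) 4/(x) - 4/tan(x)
This is an ∞-∞ indeterminate form.

Combine fractions or rationalize to convert ∞-∞ to 0/0 form:
  lim(x→0) 4/(x) - 4/tan(x) = 0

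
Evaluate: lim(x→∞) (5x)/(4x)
This is an ∞/∞ indeterminate form.

Apply L'Hôpital's rule: differentiate numerator and denominator separately.
  f(x) = 5·x   ⇒   f'(x) = 5
  g(x) = 4·x   ⇒   g'(x) = 4
  lim(x→∞) f'(x)/g'(x) = lim(x→∞) (5)/(4)
  = 5/4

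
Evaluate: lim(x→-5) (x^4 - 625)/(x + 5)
This is a standard limit.

Factor or rationalize the expression:
  lim(x→-5) (x^4 - 625)/(x + 5) = -500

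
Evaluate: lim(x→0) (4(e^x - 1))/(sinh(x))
This is a 0/0 indeterminate form.

Apply L'Hôpital's rule: differentiate numerator and denominator separately.
  f(x) = 4·e^(x) - 4   ⇒   f'(x) = 4·e^(x)
  g(x) = sinh(x)   ⇒   g'(x) = cosh(x)
  lim(x→0) f'(x)/g'(x) = lim(x→0) (4·e^(x))/(cosh(x))
  = 4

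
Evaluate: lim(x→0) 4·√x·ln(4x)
This is a 0·∞ indeterminate form.

Rewrite 0·∞ as a quotient (0/0 or ∞/∞ form), then apply L'Hôpital's rule:
  lim(x→0) 4·√x·ln(4x) = 0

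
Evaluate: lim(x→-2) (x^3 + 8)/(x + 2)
This is a standard limit.

Factor or rationalize the expression:
  lim(x→-2) (x^3 + 8)/(x + 2) = 12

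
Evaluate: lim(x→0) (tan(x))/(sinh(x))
This is a 0/0 indeterminate form.

Apply L'Hôpital's rule: differentiate numerator and denominator separately.
  f(x) = tan(x)   ⇒   f'(x) = tan(x)^2 + 1
  g(x) = sinh(x)   ⇒   g'(x) = cosh(x)
  lim(x→0) f'(x)/g'(x) = lim(x→0) (tan(x)^2 + 1)/(cosh(x))
  = 1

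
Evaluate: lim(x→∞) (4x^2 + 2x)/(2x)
This is an ∞/∞ indeterminate form.

Apply L'Hôpital's rule: differentiate numerator and denominator separately.
  f(x) = 4·x^2 + 2·x   ⇒   f'(x) = 8·x + 2
  g(x) = 2·x   ⇒   g'(x) = 2
  lim(x→∞) f'(x)/g'(x) = lim(x→∞) (8·x + 2)/(2)
  = ∞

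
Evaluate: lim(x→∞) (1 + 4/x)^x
This is an exponential indeterminate form.

For exponential indeterminate forms, take the natural log:
  Let L = lim(x→∞) (1 + 4/x)^x
  Then ln(L) = lim(x→∞) [exponent × ln(base)]
  Evaluate using L'Hôpital or standard limits, then exponentiate.
  L = e^(4)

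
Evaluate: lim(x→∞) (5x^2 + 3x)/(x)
This is an ∞/∞ indeterminate form.

Apply L'Hôpital's rule: differentiate numerator and denominator separately.
  f(x) = 5·x^2 + 3·x   ⇒   f'(x) = 10·x + 3
  g(x) = x   ⇒   g'(x) = 1
  lim(x→∞) f'(x)/g'(x) = lim(x→∞) (10·x + 3)/(1)
  = ∞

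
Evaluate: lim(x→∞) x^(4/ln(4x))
This is an exponential indeterminate form.

For exponential indeterminate forms, take the natural log:
  Let L = lim(x→∞) x^(4/ln(4x))
  Then ln(L) = lim(x→∞) [exponent × ln(base)]
  Evaluate using L'Hôpital or standard limits, then exponentiate.
  L = e^(4)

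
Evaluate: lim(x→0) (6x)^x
This is an exponential indeterminate form.

For exponential indeterminate forms, take the natural log:
  Let L = lim(x→0) (6x)^x
  Then ln(L) = lim(x→0) [exponent × ln(base)]
  Evaluate using L'Hôpital or standard limits, then exponentiate.
  L = 1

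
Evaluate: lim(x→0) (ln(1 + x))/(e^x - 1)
This is a 0/0 indeterminate form.

Apply L'Hôpital's rule: differentiate numerator and denominator separately.
  f(x) = ln(x + 1)   ⇒   f'(x) = 1/(x + 1)
  g(x) = e^(x) - 1   ⇒   g'(x) = e^(x)
  lim(x→0) f'(x)/g'(x) = lim(x→0) (1/(x + 1))/(e^(x))
  = 1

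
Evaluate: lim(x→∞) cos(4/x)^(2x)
This is an exponential indeterminate form.

For exponential indeterminate forms, take the natural log:
  Let L = lim(x→∞) cos(4/x)^(2x)
  Then ln(L) = lim(x→∞) [exponent × ln(base)]
  Evaluate using L'Hôpital or standard limits, then exponentiate.
  L = 1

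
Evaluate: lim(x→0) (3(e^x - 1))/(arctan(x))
This is a 0/0 indeterminate form.

Apply L'Hôpital's rule: differentiate numerator and denominator separately.
  f(x) = 3·e^(x) - 3   ⇒   f'(x) = 3·e^(x)
  g(x) = atan(x)   ⇒   g'(x) = 1/(x^2 + 1)
  lim(x→0) f'(x)/g'(x) = lim(x→0) (3·e^(x))/(1/(x^2 + 1))
  = 3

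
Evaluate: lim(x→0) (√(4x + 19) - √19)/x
This is a standard limit.

Factor or rationalize the expression:
  lim(x→0) (√(4x + 19) - √19)/x = 2·sqrt(19)/19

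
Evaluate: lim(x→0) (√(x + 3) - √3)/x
This is a standard limit.

Factor or rationalize the expression:
  lim(x→0) (√(x + 3) - √3)/x = sqrt(3)/6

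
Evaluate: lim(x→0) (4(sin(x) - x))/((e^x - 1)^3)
This is a 0/0 indeterminate form.

Apply L'Hôpital's rule: differentiate numerator and denominator separately.
  f(x) = -4·x + 4·sin(x)   ⇒   f'(x) = 4·cos(x) - 4
  g(x) = (e^(x) - 1)^3   ⇒   g'(x) = 3·(e^(x) - 1)^2·e^(x)
  lim(x→0) f'(x)/g'(x) = lim(x→0) (4·cos(x) - 4)/(3·(e^(x) - 1)^2·e^(x))
  = -2/3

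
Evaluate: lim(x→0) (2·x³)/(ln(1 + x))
This is a 0/0 indeterminate form.

Apply L'Hôpital's rule: differentiate numerator and denominator separately.
  f(x) = 2·x^3   ⇒   f'(x) = 6·x^2
  g(x) = ln(x + 1)   ⇒   g'(x) = 1/(x + 1)
  lim(x→0) f'(x)/g'(x) = lim(x→0) (6·x^2)/(1/(x + 1))
  = 0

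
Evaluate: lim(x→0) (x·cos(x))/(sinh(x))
This is a 0/0 indeterminate form.

Apply L'Hôpital's rule: differentiate numerator and denominator separately.
  f(x) = x·cos(x)   ⇒   f'(x) = -x·sin(x) + cos(x)
  g(x) = sinh(x)   ⇒   g'(x) = cosh(x)
  lim(x→0) f'(x)/g'(x) = lim(x→0) (-x·sin(x) + cos(x))/(cosh(x))
  = 1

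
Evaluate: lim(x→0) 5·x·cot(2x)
This is a 0·∞ indeterminate form.

Rewrite 0·∞ as a quotient (0/0 or ∞/∞ form), then apply L'Hôpital's rule:
  lim(x→0) 5·x·cot(2x) = 5/2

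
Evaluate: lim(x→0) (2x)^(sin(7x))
This is an exponential indeterminate form.

For exponential indeterminate forms, take the natural log:
  Let L = lim(x→0) (2x)^(sin(7x))
  Then ln(L) = lim(x→0) [exponent × ln(base)]
  Evaluate using L'Hôpital or standard limits, then exponentiate.
  L = 1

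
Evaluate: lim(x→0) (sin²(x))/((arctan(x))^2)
This is a 0/0 indeterminate form.

Apply L'Hôpital's rule: differentiate numerator and denominator separately.
  f(x) = sin(x)^2   ⇒   f'(x) = 2·sin(x)·cos(x)
  g(x) = atan(x)^2   ⇒   g'(x) = 2·atan(x)/(x^2 + 1)
  lim(x→0) f'(x)/g'(x) = lim(x→0) (2·sin(x)·cos(x))/(2·atan(x)/(x^2 + 1))
  = 1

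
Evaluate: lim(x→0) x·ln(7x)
This is a 0·∞ indeterminate form.

Rewrite 0·∞ as a quotient (0/0 or ∞/∞ form), then apply L'Hôpital's rule:
  lim(x→0) x·ln(7x) = 0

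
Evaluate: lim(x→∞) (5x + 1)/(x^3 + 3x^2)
This is an ∞/∞ indeterminate form.

Apply L'Hôpital's rule: differentiate numerator and denominator separately.
  f(x) = 5·x + 1   ⇒   f'(x) = 5
  g(x) = x^3 + 3·x^2   ⇒   g'(x) = 3·x^2 + 6·x
  lim(x→∞) f'(x)/g'(x) = lim(x→∞) (5)/(3·x^2 + 6·x)
  = 0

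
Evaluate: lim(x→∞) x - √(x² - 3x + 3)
This is an ∞-∞ indeterminate form.

Combine fractions or rationalize to convert ∞-∞ to 0/0 form:
  lim(x→∞) x - √(x² - 3x + 3) = 3/2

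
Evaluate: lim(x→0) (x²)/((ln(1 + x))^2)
This is a 0/0 indeterminate form.

Apply L'Hôpital's rule: differentiate numerator and denominator separately.
  f(x) = x^2   ⇒   f'(x) = 2·x
  g(x) = ln(x + 1)^2   ⇒   g'(x) = 2·ln(x + 1)/(x + 1)
  lim(x→0) f'(x)/g'(x) = lim(x→0) (2·x)/(2·ln(x + 1)/(x + 1))
  = 1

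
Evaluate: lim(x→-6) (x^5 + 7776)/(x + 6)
This is a standard limit.

Factor or rationalize the expression:
  lim(x→-6) (x^5 + 7776)/(x + 6) = 6480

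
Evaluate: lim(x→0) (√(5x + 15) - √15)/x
This is a standard limit.

Factor or rationalize the expression:
  lim(x→0) (√(5x + 15) - √15)/x = sqrt(15)/6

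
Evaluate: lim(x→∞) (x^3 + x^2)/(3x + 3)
This is an ∞/∞ indeterminate form.

Apply L'Hôpital's rule: differentiate numerator and denominator separately.
  f(x) = x^3 + x^2   ⇒   f'(x) = 3·x^2 + 2·x
  g(x) = 3·x + 3   ⇒   g'(x) = 3
  lim(x→∞) f'(x)/g'(x) = lim(x→∞) (3·x^2 + 2·x)/(3)
  = ∞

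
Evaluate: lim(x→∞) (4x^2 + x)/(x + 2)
This is an ∞/∞ indeterminate form.

Apply L'Hôpital's rule: differentiate numerator and denominator separately.
  f(x) = 4·x^2 + x   ⇒   f'(x) = 8·x + 1
  g(x) = x + 2   ⇒   g'(x) = 1
  lim(x→∞) f'(x)/g'(x) = lim(x→∞) (8·x + 1)/(1)
  = ∞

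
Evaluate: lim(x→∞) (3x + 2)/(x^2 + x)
This is an ∞/∞ indeterminate form.

Apply L'Hôpital's rule: differentiate numerator and denominator separately.
  f(x) = 3·x + 2   ⇒   f'(x) = 3
  g(x) = x^2 + x   ⇒   g'(x) = 2·x + 1
  lim(x→∞) f'(x)/g'(x) = lim(x→∞) (3)/(2·x + 1)
  = 0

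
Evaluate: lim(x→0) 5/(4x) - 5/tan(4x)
This is an ∞-∞ indeterminate form.

Combine fractions or rationalize to convert ∞-∞ to 0/0 form:
  lim(x→0) 5/(4x) - 5/tan(4x) = 0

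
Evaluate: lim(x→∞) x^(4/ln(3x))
This is an exponential indeterminate form.

For exponential indeterminate forms, take the natural log:
  Let L = lim(x→∞) x^(4/ln(3x))
  Then ln(L) = lim(x→∞) [exponent × ln(base)]
  Evaluate using L'Hôpital or standard limits, then exponentiate.
  L = e^(4)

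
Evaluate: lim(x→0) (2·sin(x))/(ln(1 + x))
This is a 0/0 indeterminate form.

Apply L'Hôpital's rule: differentiate numerator and denominator separately.
  f(x) = 2·sin(x)   ⇒   f'(x) = 2·cos(x)
  g(x) = ln(x + 1)   ⇒   g'(x) = 1/(x + 1)
  lim(x→0) f'(x)/g'(x) = lim(x→0) (2·cos(x))/(1/(x + 1))
  = 2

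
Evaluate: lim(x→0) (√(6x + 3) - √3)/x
This is a standard limit.

Factor or rationalize the expression:
  lim(x→0) (√(6x + 3) - √3)/x = sqrt(3)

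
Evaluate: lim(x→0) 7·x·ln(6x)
This is a 0·∞ indeterminate form.

Rewrite 0·∞ as a quotient (0/0 or ∞/∞ form), then apply L'Hôpital's rule:
  lim(x→0) 7·x·ln(6x) = 0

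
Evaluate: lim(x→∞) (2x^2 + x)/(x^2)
This is an ∞/∞ indeterminate form.

Apply L'Hôpital's rule: differentiate numerator and denominator separately.
  f(x) = 2·x^2 + x   ⇒   f'(x) = 4·x + 1
  g(x) = x^2   ⇒   g'(x) = 2·x
  lim(x→∞) f'(x)/g'(x) = lim(x→∞) (4·x + 1)/(2·x)
  = 2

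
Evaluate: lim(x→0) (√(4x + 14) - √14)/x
This is a standard limit.

Factor or rationalize the expression:
  lim(x→0) (√(4x + 14) - √14)/x = sqrt(14)/7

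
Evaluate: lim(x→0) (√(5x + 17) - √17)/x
This is a standard limit.

Factor or rationalize the expression:
  lim(x→0) (√(5x + 17) - √17)/x = 5·sqrt(17)/34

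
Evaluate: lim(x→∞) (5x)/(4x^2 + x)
This is an ∞/∞ indeterminate form.

Apply L'Hôpital's rule: differentiate numerator and denominator separately.
  f(x) = 5·x   ⇒   f'(x) = 5
  g(x) = 4·x^2 + x   ⇒   g'(x) = 8·x + 1
  lim(x→∞) f'(x)/g'(x) = lim(x→∞) (5)/(8·x + 1)
  = 0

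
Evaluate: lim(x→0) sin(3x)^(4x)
This is an exponential indeterminate form.

For exponential indeterminate forms, take the natural log:
  Let L = lim(x→0) sin(3x)^(4x)
  Then ln(L) = lim(x→0) [exponent × ln(base)]
  Evaluate using L'Hôpital or standard limits, then exponentiate.
  L = 1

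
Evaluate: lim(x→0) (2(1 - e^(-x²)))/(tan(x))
This is a 0/0 indeterminate form.

Apply L'Hôpital's rule: differentiate numerator and denominator separately.
  f(x) = 2 - 2·e^(-x^2)   ⇒   f'(x) = 4·x·e^(-x^2)
  g(x) = tan(x)   ⇒   g'(x) = tan(x)^2 + 1
  lim(x→0) f'(x)/g'(x) = lim(x→0) (4·x·e^(-x^2))/(tan(x)^2 + 1)
  = 0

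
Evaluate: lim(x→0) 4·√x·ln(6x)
This is a 0·∞ indeterminate form.

Rewrite 0·∞ as a quotient (0/0 or ∞/∞ form), then apply L'Hôpital's rule:
  lim(x→0) 4·√x·ln(6x) = 0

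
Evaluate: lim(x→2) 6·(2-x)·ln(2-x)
This is a 0·∞ indeterminate form.

Rewrite 0·∞ as a quotient (0/0 or ∞/∞ form), then apply L'Hôpital's rule:
  lim(x→2) 6·(2-x)·ln(2-x) = 0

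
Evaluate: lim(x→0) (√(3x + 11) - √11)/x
This is a standard limit.

Factor or rationalize the expression:
  lim(x→0) (√(3x + 11) - √11)/x = 3·sqrt(11)/22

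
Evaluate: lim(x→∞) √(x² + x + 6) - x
This is an ∞-∞ indeterminate form.

Combine fractions or rationalize to convert ∞-∞ to 0/0 form:
  lim(x→∞) √(x² + x + 6) - x = 1/2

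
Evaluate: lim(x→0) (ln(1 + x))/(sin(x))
This is a 0/0 indeterminate form.

Apply L'Hôpital's rule: differentiate numerator and denominator separately.
  f(x) = ln(x + 1)   ⇒   f'(x) = 1/(x + 1)
  g(x) = sin(x)   ⇒   g'(x) = cos(x)
  lim(x→0) f'(x)/g'(x) = lim(x→0) (1/(x + 1))/(cos(x))
  = 1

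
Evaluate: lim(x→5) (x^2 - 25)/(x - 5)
This is a standard limit.

Factor or rationalize the expression:
  lim(x→5) (x^2 - 25)/(x - 5) = 10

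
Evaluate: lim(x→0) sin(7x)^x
This is an exponential indeterminate form.

For exponential indeterminate forms, take the natural log:
  Let L = lim(x→0) sin(7x)^x
  Then ln(L) = lim(x→0) [exponent × ln(base)]
  Evaluate using L'Hôpital or standard limits, then exponentiate.
  L = 1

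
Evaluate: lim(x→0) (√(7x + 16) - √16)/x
This is a standard limit.

Factor or rationalize the expression:
  lim(x→0) (√(7x + 16) - √16)/x = 7/8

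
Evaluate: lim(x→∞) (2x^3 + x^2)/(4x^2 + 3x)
This is an ∞/∞ indeterminate form.

Apply L'Hôpital's rule: differentiate numerator and denominator separately.
  f(x) = 2·x^3 + x^2   ⇒   f'(x) = 6·x^2 + 2·x
  g(x) = 4·x^2 + 3·x   ⇒   g'(x) = 8·x + 3
  lim(x→∞) f'(x)/g'(x) = lim(x→∞) (6·x^2 + 2·x)/(8·x + 3)
  = ∞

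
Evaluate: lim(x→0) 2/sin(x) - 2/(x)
This is an ∞-∞ indeterminate form.

Combine fractions or rationalize to convert ∞-∞ to 0/0 form:
  lim(x→0) 2/sin(x) - 2/(x) = 0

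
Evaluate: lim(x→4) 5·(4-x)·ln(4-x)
This is a 0·∞ indeterminate form.

Rewrite 0·∞ as a quotient (0/0 or ∞/∞ form), then apply L'Hôpital's rule:
  lim(x→4) 5·(4-x)·ln(4-x) = 0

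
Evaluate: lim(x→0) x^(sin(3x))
This is an exponential indeterminate form.

For exponential indeterminate forms, take the natural log:
  Let L = lim(x→0) x^(sin(3x))
  Then ln(L) = lim(x→0) [exponent × ln(base)]
  Evaluate using L'Hôpital or standard limits, then exponentiate.
  L = 1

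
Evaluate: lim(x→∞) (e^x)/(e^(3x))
This is an ∞/∞ indeterminate form.

Apply L'Hôpital's rule: differentiate numerator and denominator separately.
  f(x) = e^(x)   ⇒   f'(x) = e^(x)
  g(x) = e^(3·x)   ⇒   g'(x) = 3·e^(3·x)
  lim(x→∞) f'(x)/g'(x) = lim(x→∞) (e^(x))/(3·e^(3·x))
  = 0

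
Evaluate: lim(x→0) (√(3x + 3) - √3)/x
This is a standard limit.

Factor or rationalize the expression:
  lim(x→0) (√(3x + 3) - √3)/x = sqrt(3)/2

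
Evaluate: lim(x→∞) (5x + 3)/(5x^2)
This is an ∞/∞ indeterminate form.

Apply L'Hôpital's rule: differentiate numerator and denominator separately.
  f(x) = 5·x + 3   ⇒   f'(x) = 5
  g(x) = 5·x^2   ⇒   g'(x) = 10·x
  lim(x→∞) f'(x)/g'(x) = lim(x→∞) (5)/(10·x)
  = 0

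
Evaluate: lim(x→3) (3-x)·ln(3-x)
This is a 0·∞ indeterminate form.

Rewrite 0·∞ as a quotient (0/0 or ∞/∞ form), then apply L'Hôpital's rule:
  lim(x→3) (3-x)·ln(3-x) = 0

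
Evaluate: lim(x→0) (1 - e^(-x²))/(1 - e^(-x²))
This is a 0/0 indeterminate form.

Apply L'Hôpital's rule: differentiate numerator and denominator separately.
  f(x) = 1 - e^(-x^2)   ⇒   f'(x) = 2·x·e^(-x^2)
  g(x) = 1 - e^(-x^2)   ⇒   g'(x) = 2·x·e^(-x^2)
  lim(x→0) f'(x)/g'(x) = lim(x→0) (2·x·e^(-x^2))/(2·x·e^(-x^2))
  = 1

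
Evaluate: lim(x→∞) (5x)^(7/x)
This is an exponential indeterminate form.

For exponential indeterminate forms, take the natural log:
  Let L = lim(x→∞) (5x)^(7/x)
  Then ln(L) = lim(x→∞) [exponent × ln(base)]
  Evaluate using L'Hôpital or standard limits, then exponentiate.
  L = 1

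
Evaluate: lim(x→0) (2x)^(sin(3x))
This is an exponential indeterminate form.

For exponential indeterminate forms, take the natural log:
  Let L = lim(x→0) (2x)^(sin(3x))
  Then ln(L) = lim(x→0) [exponent × ln(base)]
  Evaluate using L'Hôpital or standard limits, then exponentiate.
  L = 1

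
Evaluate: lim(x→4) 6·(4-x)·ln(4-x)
This is a 0·∞ indeterminate form.

Rewrite 0·∞ as a quotient (0/0 or ∞/∞ form), then apply L'Hôpital's rule:
  lim(x→4) 6·(4-x)·ln(4-x) = 0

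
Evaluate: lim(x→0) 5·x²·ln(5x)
This is a 0·∞ indeterminate form.

Rewrite 0·∞ as a quotient (0/0 or ∞/∞ form), then apply L'Hôpital's rule:
  lim(x→0) 5·x²·ln(5x) = 0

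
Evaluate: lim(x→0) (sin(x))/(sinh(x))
This is a 0/0 indeterminate form.

Apply L'Hôpital's rule: differentiate numerator and denominator separately.
  f(x) = sin(x)   ⇒   f'(x) = cos(x)
  g(x) = sinh(x)   ⇒   g'(x) = cosh(x)
  lim(x→0) f'(x)/g'(x) = lim(x→0) (cos(x))/(cosh(x))
  = 1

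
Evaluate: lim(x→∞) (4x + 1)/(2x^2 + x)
This is an ∞/∞ indeterminate form.

Apply L'Hôpital's rule: differentiate numerator and denominator separately.
  f(x) = 4·x + 1   ⇒   f'(x) = 4
  g(x) = 2·x^2 + x   ⇒   g'(x) = 4·x + 1
  lim(x→∞) f'(x)/g'(x) = lim(x→∞) (4)/(4·x + 1)
  = 0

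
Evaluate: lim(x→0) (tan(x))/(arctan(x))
This is a 0/0 indeterminate form.

Apply L'Hôpital's rule: differentiate numerator and denominator separately.
  f(x) = tan(x)   ⇒   f'(x) = tan(x)^2 + 1
  g(x) = atan(x)   ⇒   g'(x) = 1/(x^2 + 1)
  lim(x→0) f'(x)/g'(x) = lim(x→0) (tan(x)^2 + 1)/(1/(x^2 + 1))
  = 1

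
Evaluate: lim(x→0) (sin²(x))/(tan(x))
This is a 0/0 indeterminate form.

Apply L'Hôpital's rule: differentiate numerator and denominator separately.
  f(x) = sin(x)^2   ⇒   f'(x) = 2·sin(x)·cos(x)
  g(x) = tan(x)   ⇒   g'(x) = tan(x)^2 + 1
  lim(x→0) f'(x)/g'(x) = lim(x→0) (2·sin(x)·cos(x))/(tan(x)^2 + 1)
  = 0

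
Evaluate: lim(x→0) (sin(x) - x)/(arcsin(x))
This is a 0/0 indeterminate form.

Apply L'Hôpital's rule: differentiate numerator and denominator separately.
  f(x) = -x + sin(x)   ⇒   f'(x) = cos(x) - 1
  g(x) = asin(x)   ⇒   g'(x) = 1/sqrt(1 - x^2)
  lim(x→0) f'(x)/g'(x) = lim(x→0) (cos(x) - 1)/(1/sqrt(1 - x^2))
  = 0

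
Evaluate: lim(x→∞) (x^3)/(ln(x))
This is an ∞/∞ indeterminate form.

Apply L'Hôpital's rule: differentiate numerator and denominator separately.
  f(x) = x^3   ⇒   f'(x) = 3·x^2
  g(x) = ln(x)   ⇒   g'(x) = 1/x
  lim(x→∞) f'(x)/g'(x) = lim(x→∞) (3·x^2)/(1/x)
  = ∞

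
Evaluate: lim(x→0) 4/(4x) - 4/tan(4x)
This is an ∞-∞ indeterminate form.

Combine fractions or rationalize to convert ∞-∞ to 0/0 form:
  lim(x→0) 4/(4x) - 4/tan(4x) = 0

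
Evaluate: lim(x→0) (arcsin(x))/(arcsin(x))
This is a 0/0 indeterminate form.

Apply L'Hôpital's rule: differentiate numerator and denominator separately.
  f(x) = asin(x)   ⇒   f'(x) = 1/sqrt(1 - x^2)
  g(x) = asin(x)   ⇒   g'(x) = 1/sqrt(1 - x^2)
  lim(x→0) f'(x)/g'(x) = lim(x→0) (1/sqrt(1 - x^2))/(1/sqrt(1 - x^2))
  = 1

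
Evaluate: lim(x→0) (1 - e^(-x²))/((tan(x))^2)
This is a 0/0 indeterminate form.

Apply L'Hôpital's rule: differentiate numerator and denominator separately.
  f(x) = 1 - e^(-x^2)   ⇒   f'(x) = 2·x·e^(-x^2)
  g(x) = tan(x)^2   ⇒   g'(x) = (2·tan(x)^2 + 2)·tan(x)
  lim(x→0) f'(x)/g'(x) = lim(x→0) (2·x·e^(-x^2))/((2·tan(x)^2 + 2)·tan(x))
  = 1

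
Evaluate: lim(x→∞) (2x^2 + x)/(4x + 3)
This is an ∞/∞ indeterminate form.

Apply L'Hôpital's rule: differentiate numerator and denominator separately.
  f(x) = 2·x^2 + x   ⇒   f'(x) = 4·x + 1
  g(x) = 4·x + 3   ⇒   g'(x) = 4
  lim(x→∞) f'(x)/g'(x) = lim(x→∞) (4·x + 1)/(4)
  = ∞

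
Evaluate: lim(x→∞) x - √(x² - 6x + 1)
This is an ∞-∞ indeterminate form.

Combine fractions or rationalize to convert ∞-∞ to 0/0 form:
  lim(x→∞) x - √(x² - 6x + 1) = 3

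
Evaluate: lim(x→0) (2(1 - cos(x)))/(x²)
This is a 0/0 indeterminate form.

Apply L'Hôpital's rule: differentiate numerator and denominator separately.
  f(x) = 2 - 2·cos(x)   ⇒   f'(x) = 2·sin(x)
  g(x) = x^2   ⇒   g'(x) = 2·x
  lim(x→0) f'(x)/g'(x) = lim(x→0) (2·sin(x))/(2·x)
  = 1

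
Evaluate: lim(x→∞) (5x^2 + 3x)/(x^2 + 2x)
This is an ∞/∞ indeterminate form.

Apply L'Hôpital's rule: differentiate numerator and denominator separately.
  f(x) = 5·x^2 + 3·x   ⇒   f'(x) = 10·x + 3
  g(x) = x^2 + 2·x   ⇒   g'(x) = 2·x + 2
  lim(x→∞) f'(x)/g'(x) = lim(x→∞) (10·x + 3)/(2·x + 2)
  = 5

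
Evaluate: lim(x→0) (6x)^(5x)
This is an exponential indeterminate form.

For exponential indeterminate forms, take the natural log:
  Let L = lim(x→0) (6x)^(5x)
  Then ln(L) = lim(x→0) [exponent × ln(base)]
  Evaluate using L'Hôpital or standard limits, then exponentiate.
  L = 1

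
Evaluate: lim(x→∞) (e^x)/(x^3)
This is an ∞/∞ indeterminate form.

Apply L'Hôpital's rule: differentiate numerator and denominator separately.
  f(x) = e^(x)   ⇒   f'(x) = e^(x)
  g(x) = x^3   ⇒   g'(x) = 3·x^2
  lim(x→∞) f'(x)/g'(x) = lim(x→∞) (e^(x))/(3·x^2)
  = ∞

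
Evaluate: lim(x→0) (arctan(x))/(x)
This is a 0/0 indeterminate form.

Apply L'Hôpital's rule: differentiate numerator and denominator separately.
  f(x) = atan(x)   ⇒   f'(x) = 1/(x^2 + 1)
  g(x) = x   ⇒   g'(x) = 1
  lim(x→0) f'(x)/g'(x) = lim(x→0) (1/(x^2 + 1))/(1)
  = 1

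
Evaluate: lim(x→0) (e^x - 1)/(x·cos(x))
This is a 0/0 indeterminate form.

Apply L'Hôpital's rule: differentiate numerator and denominator separately.
  f(x) = e^(x) - 1   ⇒   f'(x) = e^(x)
  g(x) = x·cos(x)   ⇒   g'(x) = -x·sin(x) + cos(x)
  lim(x→0) f'(x)/g'(x) = lim(x→0) (e^(x))/(-x·sin(x) + cos(x))
  = 1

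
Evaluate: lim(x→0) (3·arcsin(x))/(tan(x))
This is a 0/0 indeterminate form.

Apply L'Hôpital's rule: differentiate numerator and denominator separately.
  f(x) = 3·asin(x)   ⇒   f'(x) = 3/sqrt(1 - x^2)
  g(x) = tan(x)   ⇒   g'(x) = tan(x)^2 + 1
  lim(x→0) f'(x)/g'(x) = lim(x→0) (3/sqrt(1 - x^2))/(tan(x)^2 + 1)
  = 3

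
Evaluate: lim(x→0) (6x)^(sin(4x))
This is an exponential indeterminate form.

For exponential indeterminate forms, take the natural log:
  Let L = lim(x→0) (6x)^(sin(4x))
  Then ln(L) = lim(x→0) [exponent × ln(base)]
  Evaluate using L'Hôpital or standard limits, then exponentiate.
  L = 1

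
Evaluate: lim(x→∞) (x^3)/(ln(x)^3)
This is an ∞/∞ indeterminate form.

Apply L'Hôpital's rule: differentiate numerator and denominator separately.
  f(x) = x^3   ⇒   f'(x) = 3·x^2
  g(x) = ln(x)^3   ⇒   g'(x) = 3·ln(x)^2/x
  lim(x→∞) f'(x)/g'(x) = lim(x→∞) (3·x^2)/(3·ln(x)^2/x)
  = ∞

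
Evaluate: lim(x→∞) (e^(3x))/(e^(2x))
This is an ∞/∞ indeterminate form.

Apply L'Hôpital's rule: differentiate numerator and denominator separately.
  f(x) = e^(3·x)   ⇒   f'(x) = 3·e^(3·x)
  g(x) = e^(2·x)   ⇒   g'(x) = 2·e^(2·x)
  lim(x→∞) f'(x)/g'(x) = lim(x→∞) (3·e^(3·x))/(2·e^(2·x))
  = ∞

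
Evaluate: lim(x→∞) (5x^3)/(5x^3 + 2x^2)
This is an ∞/∞ indeterminate form.

Apply L'Hôpital's rule: differentiate numerator and denominator separately.
  f(x) = 5·x^3   ⇒   f'(x) = 15·x^2
  g(x) = 5·x^3 + 2·x^2   ⇒   g'(x) = 15·x^2 + 4·x
  lim(x→∞) f'(x)/g'(x) = lim(x→∞) (15·x^2)/(15·x^2 + 4·x)
  = 1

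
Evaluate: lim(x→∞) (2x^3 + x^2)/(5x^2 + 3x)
This is an ∞/∞ indeterminate form.

Apply L'Hôpital's rule: differentiate numerator and denominator separately.
  f(x) = 2·x^3 + x^2   ⇒   f'(x) = 6·x^2 + 2·x
  g(x) = 5·x^2 + 3·x   ⇒   g'(x) = 10·x + 3
  lim(x→∞) f'(x)/g'(x) = lim(x→∞) (6·x^2 + 2·x)/(10·x + 3)
  = ∞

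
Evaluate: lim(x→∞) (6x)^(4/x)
This is an exponential indeterminate form.

For exponential indeterminate forms, take the natural log:
  Let L = lim(x→∞) (6x)^(4/x)
  Then ln(L) = lim(x→∞) [exponent × ln(base)]
  Evaluate using L'Hôpital or standard limits, then exponentiate.
  L = 1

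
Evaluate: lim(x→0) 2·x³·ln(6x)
This is a 0·∞ indeterminate form.

Rewrite 0·∞ as a quotient (0/0 or ∞/∞ form), then apply L'Hôpital's rule:
  lim(x→0) 2·x³·ln(6x) = 0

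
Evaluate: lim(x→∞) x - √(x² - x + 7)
This is an ∞-∞ indeterminate form.

Combine fractions or rationalize to convert ∞-∞ to 0/0 form:
  lim(x→∞) x - √(x² - x + 7) = 1/2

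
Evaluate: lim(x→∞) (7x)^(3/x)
This is an exponential indeterminate form.

For exponential indeterminate forms, take the natural log:
  Let L = lim(x→∞) (7x)^(3/x)
  Then ln(L) = lim(x→∞) [exponent × ln(base)]
  Evaluate using L'Hôpital or standard limits, then exponentiate.
  L = 1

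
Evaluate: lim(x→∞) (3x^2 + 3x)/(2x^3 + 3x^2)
This is an ∞/∞ indeterminate form.

Apply L'Hôpital's rule: differentiate numerator and denominator separately.
  f(x) = 3·x^2 + 3·x   ⇒   f'(x) = 6·x + 3
  g(x) = 2·x^3 + 3·x^2   ⇒   g'(x) = 6·x^2 + 6·x
  lim(x→∞) f'(x)/g'(x) = lim(x→∞) (6·x + 3)/(6·x^2 + 6·x)
  = 0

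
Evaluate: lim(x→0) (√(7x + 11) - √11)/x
This is a standard limit.

Factor or rationalize the expression:
  lim(x→0) (√(7x + 11) - √11)/x = 7·sqrt(11)/22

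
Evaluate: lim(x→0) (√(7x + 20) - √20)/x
This is a standard limit.

Factor or rationalize the expression:
  lim(x→0) (√(7x + 20) - √20)/x = 7·sqrt(5)/20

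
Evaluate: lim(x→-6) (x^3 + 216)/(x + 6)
This is a standard limit.

Factor or rationalize the expression:
  lim(x→-6) (x^3 + 216)/(x + 6) = 108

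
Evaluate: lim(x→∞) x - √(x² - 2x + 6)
This is an ∞-∞ indeterminate form.

Combine fractions or rationalize to convert ∞-∞ to 0/0 form:
  lim(x→∞) x - √(x² - 2x + 6) = 1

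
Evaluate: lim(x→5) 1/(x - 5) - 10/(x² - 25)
This is an ∞-∞ indeterminate form.

Combine fractions or rationalize to convert ∞-∞ to 0/0 form:
  lim(x→5) 1/(x - 5) - 10/(x² - 25) = 1/10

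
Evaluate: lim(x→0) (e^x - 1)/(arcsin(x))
This is a 0/0 indeterminate form.

Apply L'Hôpital's rule: differentiate numerator and denominator separately.
  f(x) = e^(x) - 1   ⇒   f'(x) = e^(x)
  g(x) = asin(x)   ⇒   g'(x) = 1/sqrt(1 - x^2)
  lim(x→0) f'(x)/g'(x) = lim(x→0) (e^(x))/(1/sqrt(1 - x^2))
  = 1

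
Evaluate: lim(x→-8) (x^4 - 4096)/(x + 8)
This is a standard limit.

Factor or rationalize the expression:
  lim(x→-8) (x^4 - 4096)/(x + 8) = -2048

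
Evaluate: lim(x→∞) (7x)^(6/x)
This is an exponential indeterminate form.

For exponential indeterminate forms, take the natural log:
  Let L = lim(x→∞) (7x)^(6/x)
  Then ln(L) = lim(x→∞) [exponent × ln(base)]
  Evaluate using L'Hôpital or standard limits, then exponentiate.
  L = 1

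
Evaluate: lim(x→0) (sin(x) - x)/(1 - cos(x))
This is a 0/0 indeterminate form.

Apply L'Hôpital's rule: differentiate numerator and denominator separately.
  f(x) = -x + sin(x)   ⇒   f'(x) = cos(x) - 1
  g(x) = 1 - cos(x)   ⇒   g'(x) = sin(x)
  lim(x→0) f'(x)/g'(x) = lim(x→0) (cos(x) - 1)/(sin(x))
  = 0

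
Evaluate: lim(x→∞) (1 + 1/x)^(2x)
This is an exponential indeterminate form.

For exponential indeterminate forms, take the natural log:
  Let L = lim(x→∞) (1 + 1/x)^(2x)
  Then ln(L) = lim(x→∞) [exponent × ln(base)]
  Evaluate using L'Hôpital or standard limits, then exponentiate.
  L = e²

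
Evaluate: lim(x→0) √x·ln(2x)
This is a 0·∞ indeterminate form.

Rewrite 0·∞ as a quotient (0/0 or ∞/∞ form), then apply L'Hôpital's rule:
  lim(x→0) √x·ln(2x) = 0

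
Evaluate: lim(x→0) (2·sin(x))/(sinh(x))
This is a 0/0 indeterminate form.

Apply L'Hôpital's rule: differentiate numerator and denominator separately.
  f(x) = 2·sin(x)   ⇒   f'(x) = 2·cos(x)
  g(x) = sinh(x)   ⇒   g'(x) = cosh(x)
  lim(x→0) f'(x)/g'(x) = lim(x→0) (2·cos(x))/(cosh(x))
  = 2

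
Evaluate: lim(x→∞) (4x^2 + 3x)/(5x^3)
This is an ∞/∞ indeterminate form.

Apply L'Hôpital's rule: differentiate numerator and denominator separately.
  f(x) = 4·x^2 + 3·x   ⇒   f'(x) = 8·x + 3
  g(x) = 5·x^3   ⇒   g'(x) = 15·x^2
  lim(x→∞) f'(x)/g'(x) = lim(x→∞) (8·x + 3)/(15·x^2)
  = 0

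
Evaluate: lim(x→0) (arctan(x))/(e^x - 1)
This is a 0/0 indeterminate form.

Apply L'Hôpital's rule: differentiate numerator and denominator separately.
  f(x) = atan(x)   ⇒   f'(x) = 1/(x^2 + 1)
  g(x) = e^(x) - 1   ⇒   g'(x) = e^(x)
  lim(x→0) f'(x)/g'(x) = lim(x→0) (1/(x^2 + 1))/(e^(x))
  = 1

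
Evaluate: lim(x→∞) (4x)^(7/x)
This is an exponential indeterminate form.

For exponential indeterminate forms, take the natural log:
  Let L = lim(x→∞) (4x)^(7/x)
  Then ln(L) = lim(x→∞) [exponent × ln(base)]
  Evaluate using L'Hôpital or standard limits, then exponentiate.
  L = 1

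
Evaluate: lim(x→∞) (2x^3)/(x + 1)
This is an ∞/∞ indeterminate form.

Apply L'Hôpital's rule: differentiate numerator and denominator separately.
  f(x) = 2·x^3   ⇒   f'(x) = 6·x^2
  g(x) = x + 1   ⇒   g'(x) = 1
  lim(x→∞) f'(x)/g'(x) = lim(x→∞) (6·x^2)/(1)
  = ∞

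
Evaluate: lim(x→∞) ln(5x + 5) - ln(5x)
This is an ∞-∞ indeterminate form.

Combine fractions or rationalize to convert ∞-∞ to 0/0 form:
  lim(x→∞) ln(5x + 5) - ln(5x) = 0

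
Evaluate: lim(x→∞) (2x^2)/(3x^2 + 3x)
This is an ∞/∞ indeterminate form.

Apply L'Hôpital's rule: differentiate numerator and denominator separately.
  f(x) = 2·x^2   ⇒   f'(x) = 4·x
  g(x) = 3·x^2 + 3·x   ⇒   g'(x) = 6·x + 3
  lim(x→∞) f'(x)/g'(x) = lim(x→∞) (4·x)/(6·x + 3)
  = 2/3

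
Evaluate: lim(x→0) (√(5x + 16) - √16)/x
This is a standard limit.

Factor or rationalize the expression:
  lim(x→0) (√(5x + 16) - √16)/x = 5/8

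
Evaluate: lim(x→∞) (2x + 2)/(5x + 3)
This is an ∞/∞ indeterminate form.

Apply L'Hôpital's rule: differentiate numerator and denominator separately.
  f(x) = 2·x + 2   ⇒   f'(x) = 2
  g(x) = 5·x + 3   ⇒   g'(x) = 5
  lim(x→∞) f'(x)/g'(x) = lim(x→∞) (2)/(5)
  = 2/5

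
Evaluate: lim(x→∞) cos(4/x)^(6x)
This is an exponential indeterminate form.

For exponential indeterminate forms, take the natural log:
  Let L = lim(x→∞) cos(4/x)^(6x)
  Then ln(L) = lim(x→∞) [exponent × ln(base)]
  Evaluate using L'Hôpital or standard limits, then exponentiate.
  L = 1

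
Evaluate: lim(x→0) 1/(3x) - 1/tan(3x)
This is an ∞-∞ indeterminate form.

Combine fractions or rationalize to convert ∞-∞ to 0/0 form:
  lim(x→0) 1/(3x) - 1/tan(3x) = 0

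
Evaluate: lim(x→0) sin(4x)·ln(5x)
This is a 0·∞ indeterminate form.

Rewrite 0·∞ as a quotient (0/0 or ∞/∞ form), then apply L'Hôpital's rule:
  lim(x→0) sin(4x)·ln(5x) = 0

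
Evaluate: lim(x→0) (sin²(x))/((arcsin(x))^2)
This is a 0/0 indeterminate form.

Apply L'Hôpital's rule: differentiate numerator and denominator separately.
  f(x) = sin(x)^2   ⇒   f'(x) = 2·sin(x)·cos(x)
  g(x) = asin(x)^2   ⇒   g'(x) = 2·asin(x)/sqrt(1 - x^2)
  lim(x→0) f'(x)/g'(x) = lim(x→0) (2·sin(x)·cos(x))/(2·asin(x)/sqrt(1 - x^2))
  = 1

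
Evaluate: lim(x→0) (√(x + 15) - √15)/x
This is a standard limit.

Factor or rationalize the expression:
  lim(x→0) (√(x + 15) - √15)/x = sqrt(15)/30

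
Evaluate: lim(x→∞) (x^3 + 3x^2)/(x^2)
This is an ∞/∞ indeterminate form.

Apply L'Hôpital's rule: differentiate numerator and denominator separately.
  f(x) = x^3 + 3·x^2   ⇒   f'(x) = 3·x^2 + 6·x
  g(x) = x^2   ⇒   g'(x) = 2·x
  lim(x→∞) f'(x)/g'(x) = lim(x→∞) (3·x^2 + 6·x)/(2·x)
  = ∞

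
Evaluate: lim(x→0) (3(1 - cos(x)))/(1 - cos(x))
This is a 0/0 indeterminate form.

Apply L'Hôpital's rule: differentiate numerator and denominator separately.
  f(x) = 3 - 3·cos(x)   ⇒   f'(x) = 3·sin(x)
  g(x) = 1 - cos(x)   ⇒   g'(x) = sin(x)
  lim(x→0) f'(x)/g'(x) = lim(x→0) (3·sin(x))/(sin(x))
  = 3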